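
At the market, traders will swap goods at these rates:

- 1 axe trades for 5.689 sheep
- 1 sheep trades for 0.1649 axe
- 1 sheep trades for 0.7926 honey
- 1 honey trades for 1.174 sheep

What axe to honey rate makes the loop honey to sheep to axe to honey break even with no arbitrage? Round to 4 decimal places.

Known legs of the cycle: 1.174 × 0.1649 = 0.1935926
For no arbitrage the full-cycle product must be 1, so the missing rate is 1 / 0.1935926 ≈ 5.165487.

5.1655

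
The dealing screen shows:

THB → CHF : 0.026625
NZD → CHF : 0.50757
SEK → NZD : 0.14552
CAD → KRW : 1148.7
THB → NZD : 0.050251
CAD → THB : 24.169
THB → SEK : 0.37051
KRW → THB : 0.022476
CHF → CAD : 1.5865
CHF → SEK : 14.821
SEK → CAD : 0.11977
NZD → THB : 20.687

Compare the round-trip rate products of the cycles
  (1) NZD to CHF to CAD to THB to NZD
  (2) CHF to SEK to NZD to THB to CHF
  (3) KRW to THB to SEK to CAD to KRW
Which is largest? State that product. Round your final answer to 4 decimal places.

(1) 0.50757 × 1.5865 × 24.169 × 0.050251 = 0.97800
(2) 14.821 × 0.14552 × 20.687 × 0.026625 = 1.18792
(3) 0.022476 × 0.37051 × 0.11977 × 1148.7 = 1.14571
Highest is cycle (2) at 1.1879 (>1, arbitrage).

1.1879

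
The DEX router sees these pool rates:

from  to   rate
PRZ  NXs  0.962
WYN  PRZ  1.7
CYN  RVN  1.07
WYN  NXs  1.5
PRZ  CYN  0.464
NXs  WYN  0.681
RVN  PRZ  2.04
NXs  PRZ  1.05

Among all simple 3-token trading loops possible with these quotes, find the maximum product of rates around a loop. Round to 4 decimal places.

NXs→WYN→PRZ→NXs: 0.681 × 1.7 × 0.962 = 1.11371
CYN→RVN→PRZ→CYN: 1.07 × 2.04 × 0.464 = 1.01282
Maximum is NXs→WYN→PRZ→NXs at 1.1137; arbitrage exists.

1.1137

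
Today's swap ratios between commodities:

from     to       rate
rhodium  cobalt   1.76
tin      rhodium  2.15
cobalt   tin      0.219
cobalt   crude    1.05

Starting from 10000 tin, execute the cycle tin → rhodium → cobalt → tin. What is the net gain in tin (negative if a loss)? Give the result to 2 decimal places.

-1713.04

10000 tin × 2.15 = 21500 rhodium
21500 rhodium × 1.76 = 37840 cobalt
37840 cobalt × 0.219 = 8286.96 tin
Net change: 8286.96 − 10000 = -1713.04 tin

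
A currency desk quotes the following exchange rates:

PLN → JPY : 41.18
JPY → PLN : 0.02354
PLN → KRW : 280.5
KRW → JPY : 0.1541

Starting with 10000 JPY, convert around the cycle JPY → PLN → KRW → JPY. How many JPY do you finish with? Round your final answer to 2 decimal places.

10000 JPY × 0.02354 = 235.4 PLN
235.4 PLN × 280.5 = 66029.7 KRW
66029.7 KRW × 0.1541 = 10175.17677 JPY

10175.18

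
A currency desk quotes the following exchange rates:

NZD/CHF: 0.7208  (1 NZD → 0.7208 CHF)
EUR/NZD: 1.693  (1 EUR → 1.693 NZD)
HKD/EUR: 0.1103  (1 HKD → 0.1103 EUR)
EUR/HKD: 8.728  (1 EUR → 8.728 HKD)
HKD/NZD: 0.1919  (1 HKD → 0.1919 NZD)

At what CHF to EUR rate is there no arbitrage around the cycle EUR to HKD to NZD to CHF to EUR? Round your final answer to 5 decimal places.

0.82831

Known legs of the cycle: 8.728 × 0.1919 × 0.7208 = 1.20727022656
For no arbitrage the full-cycle product must be 1, so the missing rate is 1 / 1.20727022656 ≈ 0.8283150.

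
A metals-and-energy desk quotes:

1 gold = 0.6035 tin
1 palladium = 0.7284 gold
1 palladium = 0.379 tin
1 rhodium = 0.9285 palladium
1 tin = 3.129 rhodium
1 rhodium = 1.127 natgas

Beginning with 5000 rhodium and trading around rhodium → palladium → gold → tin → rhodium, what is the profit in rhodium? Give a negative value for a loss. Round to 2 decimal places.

5000 rhodium × 0.9285 = 4642.5 palladium
4642.5 palladium × 0.7284 = 3381.597 gold
3381.597 gold × 0.6035 = 2040.7937895 tin
2040.7937895 tin × 3.129 = 6385.6437673455 rhodium
Net change: 6385.6437673455 − 5000 = 1385.6437673455 rhodium

1385.64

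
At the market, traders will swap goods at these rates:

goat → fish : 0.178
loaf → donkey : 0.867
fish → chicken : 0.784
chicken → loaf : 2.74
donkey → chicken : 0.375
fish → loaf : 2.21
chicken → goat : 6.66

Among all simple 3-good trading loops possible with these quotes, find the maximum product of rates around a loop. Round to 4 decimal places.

goat→fish→chicken→goat: 0.178 × 0.784 × 6.66 = 0.92942
donkey→chicken→loaf→donkey: 0.375 × 2.74 × 0.867 = 0.89084
Maximum is goat→fish→chicken→goat at 0.9294; no arbitrage — every cycle loses value.

0.9294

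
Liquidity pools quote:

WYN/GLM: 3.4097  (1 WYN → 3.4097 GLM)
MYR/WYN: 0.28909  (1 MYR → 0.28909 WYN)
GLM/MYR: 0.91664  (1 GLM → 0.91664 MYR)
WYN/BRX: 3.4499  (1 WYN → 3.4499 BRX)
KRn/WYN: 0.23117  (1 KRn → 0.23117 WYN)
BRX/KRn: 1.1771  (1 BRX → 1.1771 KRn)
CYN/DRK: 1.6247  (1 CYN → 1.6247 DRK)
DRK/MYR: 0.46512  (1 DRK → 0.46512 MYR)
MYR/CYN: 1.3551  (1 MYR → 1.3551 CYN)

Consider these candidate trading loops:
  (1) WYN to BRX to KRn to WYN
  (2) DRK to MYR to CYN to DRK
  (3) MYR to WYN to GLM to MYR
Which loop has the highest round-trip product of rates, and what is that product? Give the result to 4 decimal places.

1.0240

(1) 3.4499 × 1.1771 × 0.23117 = 0.93875
(2) 0.46512 × 1.3551 × 1.6247 = 1.02402
(3) 0.28909 × 3.4097 × 0.91664 = 0.90354
Highest is cycle (2) at 1.0240 (>1, arbitrage).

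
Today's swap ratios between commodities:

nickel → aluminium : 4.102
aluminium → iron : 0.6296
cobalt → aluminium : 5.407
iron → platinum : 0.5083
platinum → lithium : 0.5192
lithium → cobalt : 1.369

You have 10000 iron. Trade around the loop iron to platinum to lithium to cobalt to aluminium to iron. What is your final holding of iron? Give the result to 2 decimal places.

10000 iron × 0.5083 = 5083 platinum
5083 platinum × 0.5192 = 2639.0936 lithium
2639.0936 lithium × 1.369 = 3612.9191384 cobalt
3612.9191384 cobalt × 5.407 = 19535.0537813288 aluminium
19535.0537813288 aluminium × 0.6296 = 12299.26986072461248 iron

12299.27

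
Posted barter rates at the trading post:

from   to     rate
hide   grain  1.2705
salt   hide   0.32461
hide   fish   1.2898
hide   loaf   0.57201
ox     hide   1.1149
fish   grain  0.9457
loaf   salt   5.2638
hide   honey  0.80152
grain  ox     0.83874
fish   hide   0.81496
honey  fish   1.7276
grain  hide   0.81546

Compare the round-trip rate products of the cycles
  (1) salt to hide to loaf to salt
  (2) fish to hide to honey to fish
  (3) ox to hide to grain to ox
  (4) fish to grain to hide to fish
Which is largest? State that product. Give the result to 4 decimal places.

1.1881

(1) 0.32461 × 0.57201 × 5.2638 = 0.97738
(2) 0.81496 × 0.80152 × 1.7276 = 1.12848
(3) 1.1149 × 1.2705 × 0.83874 = 1.18806
(4) 0.9457 × 0.81546 × 1.2898 = 0.99467
Highest is cycle (3) at 1.1881 (>1, arbitrage).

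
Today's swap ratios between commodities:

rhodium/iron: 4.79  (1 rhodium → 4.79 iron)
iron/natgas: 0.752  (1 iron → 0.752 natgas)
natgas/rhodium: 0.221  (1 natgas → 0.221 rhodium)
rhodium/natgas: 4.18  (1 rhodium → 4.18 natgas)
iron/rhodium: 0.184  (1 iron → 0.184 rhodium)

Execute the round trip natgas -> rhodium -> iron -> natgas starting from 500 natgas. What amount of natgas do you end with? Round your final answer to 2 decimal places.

398.03

500 natgas × 0.221 = 110.5 rhodium
110.5 rhodium × 4.79 = 529.295 iron
529.295 iron × 0.752 = 398.02984 natgas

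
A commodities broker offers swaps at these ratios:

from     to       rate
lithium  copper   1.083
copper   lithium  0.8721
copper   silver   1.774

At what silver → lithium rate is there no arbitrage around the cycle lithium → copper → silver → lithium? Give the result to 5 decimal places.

0.52050

Known legs of the cycle: 1.083 × 1.774 = 1.921242
For no arbitrage the full-cycle product must be 1, so the missing rate is 1 / 1.921242 ≈ 0.5204966.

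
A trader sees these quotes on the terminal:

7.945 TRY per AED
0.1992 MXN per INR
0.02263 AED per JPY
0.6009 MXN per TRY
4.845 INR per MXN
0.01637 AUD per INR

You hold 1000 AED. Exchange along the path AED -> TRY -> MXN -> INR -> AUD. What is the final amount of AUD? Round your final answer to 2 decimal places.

1000 AED × 7.945 = 7945 TRY
7945 TRY × 0.6009 = 4774.1505 MXN
4774.1505 MXN × 4.845 = 23130.7591725 INR
23130.7591725 INR × 0.01637 = 378.650527653825 AUD

378.65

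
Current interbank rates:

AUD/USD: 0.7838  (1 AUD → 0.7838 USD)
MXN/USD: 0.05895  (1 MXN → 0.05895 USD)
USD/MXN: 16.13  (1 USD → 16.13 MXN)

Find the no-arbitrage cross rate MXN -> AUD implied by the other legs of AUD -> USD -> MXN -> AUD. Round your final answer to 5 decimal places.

Known legs of the cycle: 0.7838 × 16.13 = 12.642694
For no arbitrage the full-cycle product must be 1, so the missing rate is 1 / 12.642694 ≈ 0.0790971.

0.07910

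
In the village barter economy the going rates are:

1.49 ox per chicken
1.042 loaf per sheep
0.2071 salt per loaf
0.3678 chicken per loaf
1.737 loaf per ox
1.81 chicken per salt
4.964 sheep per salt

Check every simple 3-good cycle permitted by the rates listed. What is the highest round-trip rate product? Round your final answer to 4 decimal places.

loaf→salt→sheep→loaf: 0.2071 × 4.964 × 1.042 = 1.07122
loaf→chicken→ox→loaf: 0.3678 × 1.49 × 1.737 = 0.95191
Maximum is loaf→salt→sheep→loaf at 1.0712; arbitrage exists.

1.0712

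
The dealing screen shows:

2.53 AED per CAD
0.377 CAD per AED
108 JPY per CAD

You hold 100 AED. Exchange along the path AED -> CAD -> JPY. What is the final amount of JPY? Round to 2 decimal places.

4071.60

100 AED × 0.377 = 37.7 CAD
37.7 CAD × 108 = 4071.6 JPY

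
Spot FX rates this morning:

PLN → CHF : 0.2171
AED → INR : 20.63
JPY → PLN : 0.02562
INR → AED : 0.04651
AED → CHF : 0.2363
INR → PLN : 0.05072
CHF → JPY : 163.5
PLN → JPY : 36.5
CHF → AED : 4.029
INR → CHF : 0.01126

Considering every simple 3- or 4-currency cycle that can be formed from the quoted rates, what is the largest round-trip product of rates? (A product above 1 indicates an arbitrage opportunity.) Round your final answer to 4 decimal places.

INR→CHF→AED→INR: 0.01126 × 4.029 × 20.63 = 0.93591
PLN→CHF→AED→INR→PLN: 0.2171 × 4.029 × 20.63 × 0.05072 = 0.91524
PLN→CHF→JPY→PLN: 0.2171 × 163.5 × 0.02562 = 0.90940
Maximum is INR→CHF→AED→INR at 0.9359; no arbitrage — every cycle loses value.

0.9359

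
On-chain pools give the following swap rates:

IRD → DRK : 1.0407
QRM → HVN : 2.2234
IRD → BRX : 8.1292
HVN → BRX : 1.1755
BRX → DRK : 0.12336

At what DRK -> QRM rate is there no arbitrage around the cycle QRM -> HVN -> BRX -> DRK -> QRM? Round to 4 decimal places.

Known legs of the cycle: 2.2234 × 1.1755 × 0.12336 = 0.322414522512
For no arbitrage the full-cycle product must be 1, so the missing rate is 1 / 0.322414522512 ≈ 3.101597.

3.1016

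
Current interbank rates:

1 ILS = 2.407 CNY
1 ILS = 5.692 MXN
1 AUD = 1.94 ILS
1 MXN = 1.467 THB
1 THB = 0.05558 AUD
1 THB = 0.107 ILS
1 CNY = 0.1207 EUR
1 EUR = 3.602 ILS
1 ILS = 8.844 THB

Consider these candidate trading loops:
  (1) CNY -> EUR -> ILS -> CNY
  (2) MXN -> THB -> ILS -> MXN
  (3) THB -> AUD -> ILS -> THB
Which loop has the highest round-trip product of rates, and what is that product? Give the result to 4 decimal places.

1.0465

(1) 0.1207 × 3.602 × 2.407 = 1.04647
(2) 1.467 × 0.107 × 5.692 = 0.89347
(3) 0.05558 × 1.94 × 8.844 = 0.95361
Highest is cycle (1) at 1.0465 (>1, arbitrage).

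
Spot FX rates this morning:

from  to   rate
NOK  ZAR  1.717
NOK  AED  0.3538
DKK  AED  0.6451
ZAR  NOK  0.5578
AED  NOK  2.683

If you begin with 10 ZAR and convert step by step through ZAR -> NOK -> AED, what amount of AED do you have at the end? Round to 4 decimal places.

1.9735

10 ZAR × 0.5578 = 5.578 NOK
5.578 NOK × 0.3538 = 1.9734964 AED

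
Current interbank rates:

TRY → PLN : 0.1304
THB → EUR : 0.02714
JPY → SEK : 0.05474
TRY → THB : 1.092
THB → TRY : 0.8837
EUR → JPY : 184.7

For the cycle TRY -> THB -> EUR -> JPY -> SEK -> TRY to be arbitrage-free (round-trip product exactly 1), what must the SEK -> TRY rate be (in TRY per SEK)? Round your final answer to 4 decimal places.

Known legs of the cycle: 1.092 × 0.02714 × 184.7 × 0.05474 = 0.29964302322864
For no arbitrage the full-cycle product must be 1, so the missing rate is 1 / 0.29964302322864 ≈ 3.337304.

3.3373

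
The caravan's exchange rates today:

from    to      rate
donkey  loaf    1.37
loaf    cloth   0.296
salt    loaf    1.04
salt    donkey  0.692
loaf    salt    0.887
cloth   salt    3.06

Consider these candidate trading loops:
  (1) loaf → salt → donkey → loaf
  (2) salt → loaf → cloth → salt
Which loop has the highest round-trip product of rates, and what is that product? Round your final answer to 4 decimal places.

(1) 0.887 × 0.692 × 1.37 = 0.84091
(2) 1.04 × 0.296 × 3.06 = 0.94199
Highest is cycle (2) at 0.9420 (≤1, no arbitrage).

0.9420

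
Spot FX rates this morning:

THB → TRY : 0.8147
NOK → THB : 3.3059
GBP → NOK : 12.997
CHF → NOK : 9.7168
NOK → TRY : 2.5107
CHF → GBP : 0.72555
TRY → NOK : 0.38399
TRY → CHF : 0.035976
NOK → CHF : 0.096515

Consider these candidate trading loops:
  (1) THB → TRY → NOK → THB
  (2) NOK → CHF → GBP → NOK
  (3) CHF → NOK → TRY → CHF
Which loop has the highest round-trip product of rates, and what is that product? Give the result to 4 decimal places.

(1) 0.8147 × 0.38399 × 3.3059 = 1.03421
(2) 0.096515 × 0.72555 × 12.997 = 0.91013
(3) 9.7168 × 2.5107 × 0.035976 = 0.87767
Highest is cycle (1) at 1.0342 (>1, arbitrage).

1.0342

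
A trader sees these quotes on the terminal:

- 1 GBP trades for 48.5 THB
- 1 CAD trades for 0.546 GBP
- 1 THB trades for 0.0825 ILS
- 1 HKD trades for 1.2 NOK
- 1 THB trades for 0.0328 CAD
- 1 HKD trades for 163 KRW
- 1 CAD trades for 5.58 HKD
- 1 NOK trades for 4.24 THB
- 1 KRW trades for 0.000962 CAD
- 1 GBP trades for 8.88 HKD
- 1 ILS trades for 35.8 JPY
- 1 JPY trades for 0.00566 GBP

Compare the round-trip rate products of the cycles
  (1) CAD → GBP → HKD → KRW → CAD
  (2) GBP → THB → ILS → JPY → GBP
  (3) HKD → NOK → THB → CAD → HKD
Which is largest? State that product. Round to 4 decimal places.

0.9312

(1) 0.546 × 8.88 × 163 × 0.000962 = 0.76027
(2) 48.5 × 0.0825 × 35.8 × 0.00566 = 0.81077
(3) 1.2 × 4.24 × 0.0328 × 5.58 = 0.93123
Highest is cycle (3) at 0.9312 (≤1, no arbitrage).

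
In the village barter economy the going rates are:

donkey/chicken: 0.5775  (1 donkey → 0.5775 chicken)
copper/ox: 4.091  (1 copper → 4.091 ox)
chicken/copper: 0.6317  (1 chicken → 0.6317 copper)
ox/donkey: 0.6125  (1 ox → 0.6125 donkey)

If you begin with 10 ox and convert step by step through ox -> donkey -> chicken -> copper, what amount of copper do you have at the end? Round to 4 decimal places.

2.2344

10 ox × 0.6125 = 6.125 donkey
6.125 donkey × 0.5775 = 3.5371875 chicken
3.5371875 chicken × 0.6317 = 2.23444134375 copper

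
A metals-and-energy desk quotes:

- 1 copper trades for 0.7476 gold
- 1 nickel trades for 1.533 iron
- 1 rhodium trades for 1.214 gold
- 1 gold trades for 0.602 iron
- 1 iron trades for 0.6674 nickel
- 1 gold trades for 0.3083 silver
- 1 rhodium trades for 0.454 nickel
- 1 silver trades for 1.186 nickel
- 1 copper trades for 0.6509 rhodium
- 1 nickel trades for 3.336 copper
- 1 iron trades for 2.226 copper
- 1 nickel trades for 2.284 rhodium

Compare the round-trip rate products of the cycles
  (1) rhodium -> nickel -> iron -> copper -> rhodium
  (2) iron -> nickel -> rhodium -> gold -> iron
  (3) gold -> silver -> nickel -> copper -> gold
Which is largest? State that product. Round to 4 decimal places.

(1) 0.454 × 1.533 × 2.226 × 0.6509 = 1.00841
(2) 0.6674 × 2.284 × 1.214 × 0.602 = 1.11403
(3) 0.3083 × 1.186 × 3.336 × 0.7476 = 0.91191
Highest is cycle (2) at 1.1140 (>1, arbitrage).

1.1140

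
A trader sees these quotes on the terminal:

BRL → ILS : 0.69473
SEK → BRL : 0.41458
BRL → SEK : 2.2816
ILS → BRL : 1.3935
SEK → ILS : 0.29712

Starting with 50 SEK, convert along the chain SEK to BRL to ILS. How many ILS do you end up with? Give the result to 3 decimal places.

50 SEK × 0.41458 = 20.729 BRL
20.729 BRL × 0.69473 = 14.40105817 ILS

14.401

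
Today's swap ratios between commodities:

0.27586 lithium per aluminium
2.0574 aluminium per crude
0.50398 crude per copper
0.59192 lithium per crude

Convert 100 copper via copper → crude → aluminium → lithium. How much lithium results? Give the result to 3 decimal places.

100 copper × 0.50398 = 50.398 crude
50.398 crude × 2.0574 = 103.6888452 aluminium
103.6888452 aluminium × 0.27586 = 28.603604836872 lithium

28.604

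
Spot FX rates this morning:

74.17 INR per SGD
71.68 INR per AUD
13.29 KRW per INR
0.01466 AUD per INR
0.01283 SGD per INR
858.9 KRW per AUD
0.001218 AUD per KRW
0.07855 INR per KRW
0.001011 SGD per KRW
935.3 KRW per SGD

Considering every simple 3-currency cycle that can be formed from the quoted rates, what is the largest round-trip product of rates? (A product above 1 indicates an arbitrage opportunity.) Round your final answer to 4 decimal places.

KRW→AUD→INR→KRW: 0.001218 × 71.68 × 13.29 = 1.16030
KRW→SGD→INR→KRW: 0.001011 × 74.17 × 13.29 = 0.99656
KRW→INR→AUD→KRW: 0.07855 × 0.01466 × 858.9 = 0.98906
KRW→INR→SGD→KRW: 0.07855 × 0.01283 × 935.3 = 0.94259
Maximum is KRW→AUD→INR→KRW at 1.1603; arbitrage exists.

1.1603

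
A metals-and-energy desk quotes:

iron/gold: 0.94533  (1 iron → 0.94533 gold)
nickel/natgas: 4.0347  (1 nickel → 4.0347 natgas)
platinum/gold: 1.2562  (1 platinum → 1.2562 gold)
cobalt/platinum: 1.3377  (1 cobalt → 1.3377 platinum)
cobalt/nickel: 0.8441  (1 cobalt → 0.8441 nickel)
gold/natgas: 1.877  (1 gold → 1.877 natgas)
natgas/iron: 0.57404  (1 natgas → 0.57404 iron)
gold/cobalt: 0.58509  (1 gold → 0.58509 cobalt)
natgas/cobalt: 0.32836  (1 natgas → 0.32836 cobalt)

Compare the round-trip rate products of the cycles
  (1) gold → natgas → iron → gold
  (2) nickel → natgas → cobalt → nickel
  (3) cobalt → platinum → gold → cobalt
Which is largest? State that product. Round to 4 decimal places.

(1) 1.877 × 0.57404 × 0.94533 = 1.01857
(2) 4.0347 × 0.32836 × 0.8441 = 1.11829
(3) 1.3377 × 1.2562 × 0.58509 = 0.98320
Highest is cycle (2) at 1.1183 (>1, arbitrage).

1.1183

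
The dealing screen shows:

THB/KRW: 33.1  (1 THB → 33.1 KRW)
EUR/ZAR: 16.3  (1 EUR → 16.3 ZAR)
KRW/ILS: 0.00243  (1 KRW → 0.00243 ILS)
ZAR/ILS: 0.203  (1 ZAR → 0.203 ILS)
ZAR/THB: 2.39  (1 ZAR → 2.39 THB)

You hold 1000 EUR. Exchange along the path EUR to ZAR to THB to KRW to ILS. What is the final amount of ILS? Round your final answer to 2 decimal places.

1000 EUR × 16.3 = 16300 ZAR
16300 ZAR × 2.39 = 38957 THB
38957 THB × 33.1 = 1289476.7 KRW
1289476.7 KRW × 0.00243 = 3133.428381 ILS

3133.43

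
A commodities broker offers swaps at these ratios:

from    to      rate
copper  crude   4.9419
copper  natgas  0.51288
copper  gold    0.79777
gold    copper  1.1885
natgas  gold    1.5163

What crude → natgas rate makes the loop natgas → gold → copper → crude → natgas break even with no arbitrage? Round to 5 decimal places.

0.11228

Known legs of the cycle: 1.5163 × 1.1885 × 4.9419 = 8.905909429845
For no arbitrage the full-cycle product must be 1, so the missing rate is 1 / 8.905909429845 ≈ 0.1122850.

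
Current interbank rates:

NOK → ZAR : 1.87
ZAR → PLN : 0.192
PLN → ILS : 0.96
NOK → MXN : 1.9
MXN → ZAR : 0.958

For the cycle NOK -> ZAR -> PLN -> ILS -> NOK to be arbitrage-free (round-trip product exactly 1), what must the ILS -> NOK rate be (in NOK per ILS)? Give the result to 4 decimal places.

Known legs of the cycle: 1.87 × 0.192 × 0.96 = 0.3446784
For no arbitrage the full-cycle product must be 1, so the missing rate is 1 / 0.3446784 ≈ 2.901255.

2.9013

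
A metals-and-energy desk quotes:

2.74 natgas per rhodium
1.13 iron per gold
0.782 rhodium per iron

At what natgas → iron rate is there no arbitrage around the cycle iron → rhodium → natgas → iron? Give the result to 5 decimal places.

Known legs of the cycle: 0.782 × 2.74 = 2.14268
For no arbitrage the full-cycle product must be 1, so the missing rate is 1 / 2.14268 ≈ 0.4667052.

0.46671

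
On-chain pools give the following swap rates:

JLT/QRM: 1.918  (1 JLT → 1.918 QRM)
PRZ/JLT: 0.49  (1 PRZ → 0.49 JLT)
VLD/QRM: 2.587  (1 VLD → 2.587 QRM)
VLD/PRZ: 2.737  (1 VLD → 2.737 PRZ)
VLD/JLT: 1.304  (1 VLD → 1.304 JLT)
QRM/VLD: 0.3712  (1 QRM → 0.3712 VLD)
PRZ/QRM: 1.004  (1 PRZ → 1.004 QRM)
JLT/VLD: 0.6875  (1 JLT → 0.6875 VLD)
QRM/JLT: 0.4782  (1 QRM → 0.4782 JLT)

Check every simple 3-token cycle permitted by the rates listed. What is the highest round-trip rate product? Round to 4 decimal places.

VLD→PRZ→QRM→VLD: 2.737 × 1.004 × 0.3712 = 1.02004
JLT→QRM→VLD→JLT: 1.918 × 0.3712 × 1.304 = 0.92840
JLT→VLD→PRZ→JLT: 0.6875 × 2.737 × 0.49 = 0.92203
JLT→VLD→QRM→JLT: 0.6875 × 2.587 × 0.4782 = 0.85051
Maximum is VLD→PRZ→QRM→VLD at 1.0200; arbitrage exists.

1.0200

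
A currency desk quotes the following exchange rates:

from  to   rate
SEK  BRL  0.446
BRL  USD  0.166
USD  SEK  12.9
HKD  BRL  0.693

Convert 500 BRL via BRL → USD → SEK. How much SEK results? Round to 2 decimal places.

500 BRL × 0.166 = 83 USD
83 USD × 12.9 = 1070.7 SEK

1070.70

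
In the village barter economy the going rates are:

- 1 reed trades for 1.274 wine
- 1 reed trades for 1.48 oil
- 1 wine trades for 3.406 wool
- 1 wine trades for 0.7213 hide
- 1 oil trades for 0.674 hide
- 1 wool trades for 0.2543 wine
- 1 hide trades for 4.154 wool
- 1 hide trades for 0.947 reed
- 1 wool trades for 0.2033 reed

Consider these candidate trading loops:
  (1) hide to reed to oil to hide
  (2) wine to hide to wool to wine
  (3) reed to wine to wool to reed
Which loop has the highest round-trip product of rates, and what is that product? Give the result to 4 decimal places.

(1) 0.947 × 1.48 × 0.674 = 0.94465
(2) 0.7213 × 4.154 × 0.2543 = 0.76195
(3) 1.274 × 3.406 × 0.2033 = 0.88217
Highest is cycle (1) at 0.9447 (≤1, no arbitrage).

0.9447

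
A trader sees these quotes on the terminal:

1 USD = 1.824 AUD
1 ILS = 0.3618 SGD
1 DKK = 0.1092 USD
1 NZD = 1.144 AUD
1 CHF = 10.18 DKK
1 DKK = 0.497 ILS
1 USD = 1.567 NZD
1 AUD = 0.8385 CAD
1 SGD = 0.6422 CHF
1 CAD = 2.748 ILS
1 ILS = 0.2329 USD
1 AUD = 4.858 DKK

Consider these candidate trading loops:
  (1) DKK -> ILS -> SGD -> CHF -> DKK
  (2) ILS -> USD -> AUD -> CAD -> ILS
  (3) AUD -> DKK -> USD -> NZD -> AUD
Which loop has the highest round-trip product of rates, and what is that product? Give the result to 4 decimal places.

1.1756

(1) 0.497 × 0.3618 × 0.6422 × 10.18 = 1.17556
(2) 0.2329 × 1.824 × 0.8385 × 2.748 = 0.97885
(3) 4.858 × 0.1092 × 1.567 × 1.144 = 0.95099
Highest is cycle (1) at 1.1756 (>1, arbitrage).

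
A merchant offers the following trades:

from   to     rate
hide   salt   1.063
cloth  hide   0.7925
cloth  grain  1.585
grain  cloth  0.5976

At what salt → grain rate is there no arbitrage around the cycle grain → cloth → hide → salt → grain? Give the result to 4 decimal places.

1.9864

Known legs of the cycle: 0.5976 × 0.7925 × 1.063 = 0.503434674
For no arbitrage the full-cycle product must be 1, so the missing rate is 1 / 0.503434674 ≈ 1.986355.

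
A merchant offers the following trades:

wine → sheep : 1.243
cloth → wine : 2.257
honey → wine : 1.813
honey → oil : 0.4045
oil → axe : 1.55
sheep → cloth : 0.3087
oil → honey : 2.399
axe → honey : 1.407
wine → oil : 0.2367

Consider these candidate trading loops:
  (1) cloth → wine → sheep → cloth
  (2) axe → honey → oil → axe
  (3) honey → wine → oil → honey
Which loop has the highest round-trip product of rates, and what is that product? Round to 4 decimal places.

(1) 2.257 × 1.243 × 0.3087 = 0.86604
(2) 1.407 × 0.4045 × 1.55 = 0.88215
(3) 1.813 × 0.2367 × 2.399 = 1.02950
Highest is cycle (3) at 1.0295 (>1, arbitrage).

1.0295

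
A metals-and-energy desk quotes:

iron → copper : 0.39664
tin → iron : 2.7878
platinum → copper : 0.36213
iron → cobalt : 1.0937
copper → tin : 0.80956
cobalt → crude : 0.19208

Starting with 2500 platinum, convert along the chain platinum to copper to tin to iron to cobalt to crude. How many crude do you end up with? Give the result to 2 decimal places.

2500 platinum × 0.36213 = 905.325 copper
905.325 copper × 0.80956 = 732.914907 tin
732.914907 tin × 2.7878 = 2043.2201777346 iron
2043.2201777346 iron × 1.0937 = 2234.66990838833202 cobalt
2234.66990838833202 cobalt × 0.19208 = 429.2353960032308144016 crude

429.24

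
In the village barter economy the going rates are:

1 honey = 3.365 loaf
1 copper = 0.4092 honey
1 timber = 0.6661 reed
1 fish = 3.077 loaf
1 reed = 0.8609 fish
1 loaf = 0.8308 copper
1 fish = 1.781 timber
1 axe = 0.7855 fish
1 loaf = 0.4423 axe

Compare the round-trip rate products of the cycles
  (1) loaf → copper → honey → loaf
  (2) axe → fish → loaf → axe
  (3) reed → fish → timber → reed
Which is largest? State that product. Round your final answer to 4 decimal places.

1.1440

(1) 0.8308 × 0.4092 × 3.365 = 1.14398
(2) 0.7855 × 3.077 × 0.4423 = 1.06903
(3) 0.8609 × 1.781 × 0.6661 = 1.02131
Highest is cycle (1) at 1.1440 (>1, arbitrage).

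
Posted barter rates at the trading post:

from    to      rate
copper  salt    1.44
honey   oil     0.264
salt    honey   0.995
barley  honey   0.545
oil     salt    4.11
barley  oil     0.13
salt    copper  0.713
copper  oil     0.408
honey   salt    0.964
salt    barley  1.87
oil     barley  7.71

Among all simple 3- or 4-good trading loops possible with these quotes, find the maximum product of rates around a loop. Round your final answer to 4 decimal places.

copper→oil→salt→copper: 0.408 × 4.11 × 0.713 = 1.19562
honey→oil→barley→honey: 0.264 × 7.71 × 0.545 = 1.10931
salt→barley→honey→oil→salt: 1.87 × 0.545 × 0.264 × 4.11 = 1.10582
salt→honey→oil→salt: 0.995 × 0.264 × 4.11 = 1.07961
salt→barley→oil→salt: 1.87 × 0.13 × 4.11 = 0.99914
salt→barley→honey→salt: 1.87 × 0.545 × 0.964 = 0.98246
Maximum is copper→oil→salt→copper at 1.1956; arbitrage exists.

1.1956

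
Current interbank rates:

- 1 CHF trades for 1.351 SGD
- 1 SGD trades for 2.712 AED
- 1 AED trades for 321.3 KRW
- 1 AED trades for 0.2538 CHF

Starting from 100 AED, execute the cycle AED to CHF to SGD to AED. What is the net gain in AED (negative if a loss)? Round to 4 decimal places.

100 AED × 0.2538 = 25.38 CHF
25.38 CHF × 1.351 = 34.28838 SGD
34.28838 SGD × 2.712 = 92.99008656 AED
Net change: 92.99008656 − 100 = -7.00991344 AED

-7.0099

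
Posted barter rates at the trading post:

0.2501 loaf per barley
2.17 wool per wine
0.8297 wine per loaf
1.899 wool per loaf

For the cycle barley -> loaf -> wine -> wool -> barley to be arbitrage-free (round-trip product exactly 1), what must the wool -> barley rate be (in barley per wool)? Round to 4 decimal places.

Known legs of the cycle: 0.2501 × 0.8297 × 2.17 = 0.4502922949
For no arbitrage the full-cycle product must be 1, so the missing rate is 1 / 0.4502922949 ≈ 2.220780.

2.2208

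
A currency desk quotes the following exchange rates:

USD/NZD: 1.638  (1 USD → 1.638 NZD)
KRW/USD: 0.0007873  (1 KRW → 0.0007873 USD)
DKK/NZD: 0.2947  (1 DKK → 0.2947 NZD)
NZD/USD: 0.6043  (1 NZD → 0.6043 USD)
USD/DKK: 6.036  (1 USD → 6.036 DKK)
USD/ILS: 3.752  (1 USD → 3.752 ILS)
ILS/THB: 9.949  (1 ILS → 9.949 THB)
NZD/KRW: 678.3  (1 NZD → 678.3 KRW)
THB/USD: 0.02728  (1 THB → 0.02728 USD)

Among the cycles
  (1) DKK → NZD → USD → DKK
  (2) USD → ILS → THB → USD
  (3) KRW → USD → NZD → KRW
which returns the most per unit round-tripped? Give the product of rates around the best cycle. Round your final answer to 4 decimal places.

1.0749

(1) 0.2947 × 0.6043 × 6.036 = 1.07493
(2) 3.752 × 9.949 × 0.02728 = 1.01833
(3) 0.0007873 × 1.638 × 678.3 = 0.87473
Highest is cycle (1) at 1.0749 (>1, arbitrage).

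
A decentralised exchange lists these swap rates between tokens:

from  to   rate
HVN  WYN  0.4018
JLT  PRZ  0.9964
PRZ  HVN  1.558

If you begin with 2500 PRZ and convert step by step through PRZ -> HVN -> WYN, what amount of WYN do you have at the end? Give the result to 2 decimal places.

2500 PRZ × 1.558 = 3895 HVN
3895 HVN × 0.4018 = 1565.011 WYN

1565.01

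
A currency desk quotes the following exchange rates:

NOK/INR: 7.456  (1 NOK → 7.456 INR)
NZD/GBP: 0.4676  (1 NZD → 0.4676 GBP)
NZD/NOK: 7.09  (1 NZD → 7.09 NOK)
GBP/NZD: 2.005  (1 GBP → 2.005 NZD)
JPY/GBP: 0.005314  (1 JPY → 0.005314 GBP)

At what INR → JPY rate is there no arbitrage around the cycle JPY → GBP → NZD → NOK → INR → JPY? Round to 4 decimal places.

Known legs of the cycle: 0.005314 × 2.005 × 7.09 × 7.456 = 0.5632329600928
For no arbitrage the full-cycle product must be 1, so the missing rate is 1 / 0.5632329600928 ≈ 1.775464.

1.7755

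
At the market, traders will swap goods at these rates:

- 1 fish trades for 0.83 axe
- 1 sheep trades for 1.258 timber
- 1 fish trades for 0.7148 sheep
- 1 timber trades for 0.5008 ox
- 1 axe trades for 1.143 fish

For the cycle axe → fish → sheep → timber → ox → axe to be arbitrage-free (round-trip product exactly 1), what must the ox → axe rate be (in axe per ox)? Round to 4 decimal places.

1.9428

Known legs of the cycle: 1.143 × 0.7148 × 1.258 × 0.5008 = 0.51472556090496
For no arbitrage the full-cycle product must be 1, so the missing rate is 1 / 0.51472556090496 ≈ 1.942783.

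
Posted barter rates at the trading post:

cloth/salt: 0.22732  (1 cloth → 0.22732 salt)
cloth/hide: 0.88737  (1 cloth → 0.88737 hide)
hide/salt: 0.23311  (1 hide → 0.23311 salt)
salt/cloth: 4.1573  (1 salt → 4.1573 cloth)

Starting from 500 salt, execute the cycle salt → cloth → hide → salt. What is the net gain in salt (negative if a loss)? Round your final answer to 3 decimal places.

-70.021

500 salt × 4.1573 = 2078.65 cloth
2078.65 cloth × 0.88737 = 1844.5316505 hide
1844.5316505 hide × 0.23311 = 429.978773048055 salt
Net change: 429.978773048055 − 500 = -70.021226951945 salt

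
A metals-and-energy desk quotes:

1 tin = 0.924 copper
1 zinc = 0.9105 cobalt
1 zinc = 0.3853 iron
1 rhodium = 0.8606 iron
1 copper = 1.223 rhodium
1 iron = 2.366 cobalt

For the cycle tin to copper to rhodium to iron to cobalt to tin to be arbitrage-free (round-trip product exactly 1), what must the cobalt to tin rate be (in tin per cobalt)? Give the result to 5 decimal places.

Known legs of the cycle: 0.924 × 1.223 × 0.8606 × 2.366 = 2.3009888293392
For no arbitrage the full-cycle product must be 1, so the missing rate is 1 / 2.3009888293392 ≈ 0.4345958.

0.43460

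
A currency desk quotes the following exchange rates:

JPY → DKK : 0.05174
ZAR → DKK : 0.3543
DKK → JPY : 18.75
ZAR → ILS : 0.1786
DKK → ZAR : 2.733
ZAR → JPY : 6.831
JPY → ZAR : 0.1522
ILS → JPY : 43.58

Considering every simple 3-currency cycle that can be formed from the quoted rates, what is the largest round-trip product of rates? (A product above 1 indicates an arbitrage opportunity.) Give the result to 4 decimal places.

ZAR→ILS→JPY→ZAR: 0.1786 × 43.58 × 0.1522 = 1.18463
ZAR→DKK→JPY→ZAR: 0.3543 × 18.75 × 0.1522 = 1.01108
ZAR→JPY→DKK→ZAR: 6.831 × 0.05174 × 2.733 = 0.96594
Maximum is ZAR→ILS→JPY→ZAR at 1.1846; arbitrage exists.

1.1846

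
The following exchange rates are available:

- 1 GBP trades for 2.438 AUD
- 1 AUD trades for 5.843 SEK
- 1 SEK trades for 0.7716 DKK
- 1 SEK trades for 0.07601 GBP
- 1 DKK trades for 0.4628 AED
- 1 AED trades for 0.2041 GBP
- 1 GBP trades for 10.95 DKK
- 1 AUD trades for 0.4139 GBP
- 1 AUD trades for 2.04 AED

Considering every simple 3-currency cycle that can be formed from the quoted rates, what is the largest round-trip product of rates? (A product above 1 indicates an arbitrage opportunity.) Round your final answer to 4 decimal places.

1.0828

AUD→SEK→GBP→AUD: 5.843 × 0.07601 × 2.438 = 1.08278
AED→GBP→DKK→AED: 0.2041 × 10.95 × 0.4628 = 1.03431
AUD→AED→GBP→AUD: 2.04 × 0.2041 × 2.438 = 1.01510
Maximum is AUD→SEK→GBP→AUD at 1.0828; arbitrage exists.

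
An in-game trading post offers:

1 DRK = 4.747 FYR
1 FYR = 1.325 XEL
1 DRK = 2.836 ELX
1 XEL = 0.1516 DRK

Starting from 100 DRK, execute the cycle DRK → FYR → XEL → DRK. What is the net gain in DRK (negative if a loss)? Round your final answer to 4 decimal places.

100 DRK × 4.747 = 474.7 FYR
474.7 FYR × 1.325 = 628.9775 XEL
628.9775 XEL × 0.1516 = 95.352989 DRK
Net change: 95.352989 − 100 = -4.647011 DRK

-4.6470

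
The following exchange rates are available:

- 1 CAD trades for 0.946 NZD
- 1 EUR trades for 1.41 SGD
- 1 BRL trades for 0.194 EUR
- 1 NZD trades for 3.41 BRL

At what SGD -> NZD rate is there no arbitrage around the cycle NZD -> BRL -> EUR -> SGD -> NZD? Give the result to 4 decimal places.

1.0721

Known legs of the cycle: 3.41 × 0.194 × 1.41 = 0.9327714
For no arbitrage the full-cycle product must be 1, so the missing rate is 1 / 0.9327714 ≈ 1.072074.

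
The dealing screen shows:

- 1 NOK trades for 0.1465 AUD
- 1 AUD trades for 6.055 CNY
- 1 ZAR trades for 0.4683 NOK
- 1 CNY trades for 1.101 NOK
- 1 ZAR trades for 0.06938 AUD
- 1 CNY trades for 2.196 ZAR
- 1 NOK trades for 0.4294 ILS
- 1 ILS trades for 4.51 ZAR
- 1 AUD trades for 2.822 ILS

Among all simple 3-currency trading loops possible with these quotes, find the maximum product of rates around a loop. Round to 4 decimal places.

0.9767

AUD→CNY→NOK→AUD: 6.055 × 1.101 × 0.1465 = 0.97665
AUD→CNY→ZAR→AUD: 6.055 × 2.196 × 0.06938 = 0.92253
ILS→ZAR→NOK→ILS: 4.51 × 0.4683 × 0.4294 = 0.90691
ILS→ZAR→AUD→ILS: 4.51 × 0.06938 × 2.822 = 0.88301
Maximum is AUD→CNY→NOK→AUD at 0.9767; no arbitrage — every cycle loses value.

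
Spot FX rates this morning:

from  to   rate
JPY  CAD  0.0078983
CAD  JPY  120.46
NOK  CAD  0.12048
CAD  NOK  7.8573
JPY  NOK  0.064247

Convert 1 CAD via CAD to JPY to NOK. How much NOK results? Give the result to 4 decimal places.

7.7392

1 CAD × 120.46 = 120.46 JPY
120.46 JPY × 0.064247 = 7.73919362 NOK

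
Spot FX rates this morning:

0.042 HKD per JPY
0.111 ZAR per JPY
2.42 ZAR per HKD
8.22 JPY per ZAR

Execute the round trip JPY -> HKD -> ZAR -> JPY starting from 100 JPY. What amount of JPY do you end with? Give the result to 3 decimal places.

100 JPY × 0.042 = 4.2 HKD
4.2 HKD × 2.42 = 10.164 ZAR
10.164 ZAR × 8.22 = 83.54808 JPY

83.548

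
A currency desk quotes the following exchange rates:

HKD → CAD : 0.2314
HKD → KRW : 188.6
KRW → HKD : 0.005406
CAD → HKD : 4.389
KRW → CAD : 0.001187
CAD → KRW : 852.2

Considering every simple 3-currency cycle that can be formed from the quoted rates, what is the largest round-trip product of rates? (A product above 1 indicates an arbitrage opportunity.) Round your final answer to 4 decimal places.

KRW→HKD→CAD→KRW: 0.005406 × 0.2314 × 852.2 = 1.06606
KRW→CAD→HKD→KRW: 0.001187 × 4.389 × 188.6 = 0.98256
Maximum is KRW→HKD→CAD→KRW at 1.0661; arbitrage exists.

1.0661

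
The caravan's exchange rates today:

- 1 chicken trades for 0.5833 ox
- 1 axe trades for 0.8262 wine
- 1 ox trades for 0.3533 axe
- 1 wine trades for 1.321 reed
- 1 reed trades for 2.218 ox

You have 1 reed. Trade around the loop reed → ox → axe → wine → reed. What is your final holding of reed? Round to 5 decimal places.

1 reed × 2.218 = 2.218 ox
2.218 ox × 0.3533 = 0.7836194 axe
0.7836194 axe × 0.8262 = 0.64742634828 wine
0.64742634828 wine × 1.321 = 0.85525020607788 reed

0.85525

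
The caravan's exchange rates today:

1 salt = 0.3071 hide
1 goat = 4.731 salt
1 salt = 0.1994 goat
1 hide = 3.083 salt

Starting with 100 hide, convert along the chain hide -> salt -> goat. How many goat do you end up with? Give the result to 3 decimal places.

61.475

100 hide × 3.083 = 308.3 salt
308.3 salt × 0.1994 = 61.47502 goat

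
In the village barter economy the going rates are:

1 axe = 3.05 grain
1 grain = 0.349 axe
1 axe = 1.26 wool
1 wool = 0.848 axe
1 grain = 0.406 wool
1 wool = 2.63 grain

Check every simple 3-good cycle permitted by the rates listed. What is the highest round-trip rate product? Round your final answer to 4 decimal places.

grain→axe→wool→grain: 0.349 × 1.26 × 2.63 = 1.15652
grain→wool→axe→grain: 0.406 × 0.848 × 3.05 = 1.05008
Maximum is grain→axe→wool→grain at 1.1565; arbitrage exists.

1.1565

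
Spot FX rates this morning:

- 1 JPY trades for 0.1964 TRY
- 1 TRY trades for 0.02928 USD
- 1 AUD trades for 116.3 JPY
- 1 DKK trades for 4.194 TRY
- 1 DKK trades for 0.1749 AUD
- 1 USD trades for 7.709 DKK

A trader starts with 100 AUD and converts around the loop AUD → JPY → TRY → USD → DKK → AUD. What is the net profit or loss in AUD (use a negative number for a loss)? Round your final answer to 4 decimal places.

-9.8263

100 AUD × 116.3 = 11630 JPY
11630 JPY × 0.1964 = 2284.132 TRY
2284.132 TRY × 0.02928 = 66.87938496 USD
66.87938496 USD × 7.709 = 515.57317865664 DKK
515.57317865664 DKK × 0.1749 = 90.173748947046336 AUD
Net change: 90.173748947046336 − 100 = -9.826251052953664 AUD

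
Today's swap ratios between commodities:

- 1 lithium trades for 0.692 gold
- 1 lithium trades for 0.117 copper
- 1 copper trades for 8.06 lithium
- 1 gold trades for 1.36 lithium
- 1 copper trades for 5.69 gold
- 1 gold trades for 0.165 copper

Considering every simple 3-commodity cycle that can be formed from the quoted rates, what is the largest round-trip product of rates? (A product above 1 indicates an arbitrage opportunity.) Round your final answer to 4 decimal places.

0.9203

copper→lithium→gold→copper: 8.06 × 0.692 × 0.165 = 0.92029
copper→gold→lithium→copper: 5.69 × 1.36 × 0.117 = 0.90539
Maximum is copper→lithium→gold→copper at 0.9203; no arbitrage — every cycle loses value.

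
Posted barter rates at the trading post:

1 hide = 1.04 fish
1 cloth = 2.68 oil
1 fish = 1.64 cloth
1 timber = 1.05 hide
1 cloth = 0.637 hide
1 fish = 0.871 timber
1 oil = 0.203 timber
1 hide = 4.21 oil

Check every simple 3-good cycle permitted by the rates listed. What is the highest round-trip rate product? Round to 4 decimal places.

cloth→hide→fish→cloth: 0.637 × 1.04 × 1.64 = 1.08647
timber→hide→fish→timber: 1.05 × 1.04 × 0.871 = 0.95113
oil→timber→hide→oil: 0.203 × 1.05 × 4.21 = 0.89736
Maximum is cloth→hide→fish→cloth at 1.0865; arbitrage exists.

1.0865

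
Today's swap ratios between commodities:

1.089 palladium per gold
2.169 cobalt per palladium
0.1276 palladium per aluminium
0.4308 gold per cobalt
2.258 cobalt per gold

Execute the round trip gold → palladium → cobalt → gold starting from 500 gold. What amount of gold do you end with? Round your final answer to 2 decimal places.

500 gold × 1.089 = 544.5 palladium
544.5 palladium × 2.169 = 1181.0205 cobalt
1181.0205 cobalt × 0.4308 = 508.7836314 gold

508.78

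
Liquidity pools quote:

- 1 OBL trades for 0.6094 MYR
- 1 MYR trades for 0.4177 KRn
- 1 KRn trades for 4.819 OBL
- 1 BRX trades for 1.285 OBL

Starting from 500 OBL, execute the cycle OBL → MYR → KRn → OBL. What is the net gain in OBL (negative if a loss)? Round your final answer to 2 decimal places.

113.33

500 OBL × 0.6094 = 304.7 MYR
304.7 MYR × 0.4177 = 127.27319 KRn
127.27319 KRn × 4.819 = 613.32950261 OBL
Net change: 613.32950261 − 500 = 113.32950261 OBL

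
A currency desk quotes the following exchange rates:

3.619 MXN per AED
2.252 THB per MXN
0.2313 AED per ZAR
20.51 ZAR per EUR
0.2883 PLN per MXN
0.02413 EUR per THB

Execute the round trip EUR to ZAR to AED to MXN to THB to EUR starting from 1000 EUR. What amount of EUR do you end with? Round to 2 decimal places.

1000 EUR × 20.51 = 20510 ZAR
20510 ZAR × 0.2313 = 4743.963 AED
4743.963 AED × 3.619 = 17168.402097 MXN
17168.402097 MXN × 2.252 = 38663.241522444 THB
38663.241522444 THB × 0.02413 = 932.94401793657372 EUR

932.94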